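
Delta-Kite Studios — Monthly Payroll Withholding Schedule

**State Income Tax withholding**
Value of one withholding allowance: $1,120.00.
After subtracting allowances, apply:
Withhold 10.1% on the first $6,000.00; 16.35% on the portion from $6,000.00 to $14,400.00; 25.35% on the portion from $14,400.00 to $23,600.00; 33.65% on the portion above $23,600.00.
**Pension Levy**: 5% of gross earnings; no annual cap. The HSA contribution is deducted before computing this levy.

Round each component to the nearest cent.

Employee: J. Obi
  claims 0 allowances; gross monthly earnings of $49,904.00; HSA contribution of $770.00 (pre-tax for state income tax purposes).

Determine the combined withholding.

$15,360.49

State Income Tax: taxable = $49,904.00 − $770.00 = $49,134.00
  $4,311.60 + 33.65% × ($49,134.00 − $23,600.00) = $4,311.60 + 33.65% × $25,534.00 = $12,903.79
Pension Levy: 5% × $49,134.00 = $2,456.70
Total: $12,903.79 + $2,456.70 = $15,360.49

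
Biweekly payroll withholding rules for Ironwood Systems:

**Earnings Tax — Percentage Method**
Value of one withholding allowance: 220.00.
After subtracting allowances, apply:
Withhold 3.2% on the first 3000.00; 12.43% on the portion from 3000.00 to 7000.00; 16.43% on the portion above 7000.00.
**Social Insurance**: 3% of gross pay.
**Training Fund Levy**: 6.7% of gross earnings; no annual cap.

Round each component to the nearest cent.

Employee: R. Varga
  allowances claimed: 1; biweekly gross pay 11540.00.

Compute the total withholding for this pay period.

Earnings Tax: taxable = 11540.00 − 1×220.00 = 11320.00
  593.20 + 16.43% × (11320.00 − 7000.00) = 593.20 + 16.43% × 4320.00 = 1302.98
Social Insurance: 3% × 11540.00 = 346.20
Training Fund Levy: 6.7% × 11540.00 = 773.18
Total: 1302.98 + 346.20 + 773.18 = 2422.36

2422.36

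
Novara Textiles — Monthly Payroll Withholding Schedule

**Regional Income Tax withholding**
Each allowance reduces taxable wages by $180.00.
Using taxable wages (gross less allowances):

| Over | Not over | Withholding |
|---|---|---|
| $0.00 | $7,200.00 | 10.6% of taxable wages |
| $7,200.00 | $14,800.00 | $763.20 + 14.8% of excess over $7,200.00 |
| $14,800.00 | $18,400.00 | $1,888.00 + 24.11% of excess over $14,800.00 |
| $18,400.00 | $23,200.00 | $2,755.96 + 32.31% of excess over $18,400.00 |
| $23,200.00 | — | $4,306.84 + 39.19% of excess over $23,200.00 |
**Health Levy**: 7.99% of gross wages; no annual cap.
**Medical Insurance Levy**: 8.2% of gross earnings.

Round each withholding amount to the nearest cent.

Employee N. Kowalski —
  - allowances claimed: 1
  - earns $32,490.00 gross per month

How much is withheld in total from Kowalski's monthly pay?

$13,137.18

Regional Income Tax: taxable = $32,490.00 − 1×$180.00 = $32,310.00
  $4,306.84 + 39.19% × ($32,310.00 − $23,200.00) = $4,306.84 + 39.19% × $9,110.00 = $7,877.05
Health Levy: 7.99% × $32,490.00 = $2,595.95
Medical Insurance Levy: 8.2% × $32,490.00 = $2,664.18
Total: $7,877.05 + $2,595.95 + $2,664.18 = $13,137.18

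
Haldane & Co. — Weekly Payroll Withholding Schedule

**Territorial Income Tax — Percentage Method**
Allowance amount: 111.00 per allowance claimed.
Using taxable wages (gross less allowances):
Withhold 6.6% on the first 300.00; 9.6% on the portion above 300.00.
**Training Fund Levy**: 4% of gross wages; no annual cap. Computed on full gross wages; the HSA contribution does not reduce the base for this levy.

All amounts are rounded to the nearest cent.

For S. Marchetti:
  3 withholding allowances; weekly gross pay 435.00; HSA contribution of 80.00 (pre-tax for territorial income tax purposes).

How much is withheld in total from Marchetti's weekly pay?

Territorial Income Tax: taxable = 435.00 − 80.00 − 3×111.00 = 22.00
  6.6% × 22.00 = 1.45
Training Fund Levy: 4% × 435.00 = 17.40
Total: 1.45 + 17.40 = 18.85

18.85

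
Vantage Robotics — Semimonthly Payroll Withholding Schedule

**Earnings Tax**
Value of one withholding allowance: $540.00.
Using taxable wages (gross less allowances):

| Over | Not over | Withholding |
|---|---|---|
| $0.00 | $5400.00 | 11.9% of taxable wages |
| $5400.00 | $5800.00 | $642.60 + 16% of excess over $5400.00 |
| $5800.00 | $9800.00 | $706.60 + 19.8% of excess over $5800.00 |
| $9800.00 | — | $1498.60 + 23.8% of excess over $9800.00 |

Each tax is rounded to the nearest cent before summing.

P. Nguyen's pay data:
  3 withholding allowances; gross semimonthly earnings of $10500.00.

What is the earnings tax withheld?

Earnings Tax: taxable = $10500.00 − 3×$540.00 = $8880.00
  $706.60 + 19.8% × ($8880.00 − $5800.00) = $706.60 + 19.8% × $3080.00 = $1316.44

$1316.44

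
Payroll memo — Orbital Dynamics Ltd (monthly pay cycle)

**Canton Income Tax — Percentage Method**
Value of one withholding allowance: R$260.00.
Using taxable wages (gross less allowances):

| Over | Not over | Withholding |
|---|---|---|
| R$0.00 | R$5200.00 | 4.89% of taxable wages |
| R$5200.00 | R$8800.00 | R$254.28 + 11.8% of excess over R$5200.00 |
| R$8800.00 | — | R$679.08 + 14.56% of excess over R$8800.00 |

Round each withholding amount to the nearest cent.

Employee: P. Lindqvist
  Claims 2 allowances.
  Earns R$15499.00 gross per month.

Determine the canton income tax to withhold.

R$1578.74

Canton Income Tax: taxable = R$15499.00 − 2×R$260.00 = R$14979.00
  R$679.08 + 14.56% × (R$14979.00 − R$8800.00) = R$679.08 + 14.56% × R$6179.00 = R$1578.74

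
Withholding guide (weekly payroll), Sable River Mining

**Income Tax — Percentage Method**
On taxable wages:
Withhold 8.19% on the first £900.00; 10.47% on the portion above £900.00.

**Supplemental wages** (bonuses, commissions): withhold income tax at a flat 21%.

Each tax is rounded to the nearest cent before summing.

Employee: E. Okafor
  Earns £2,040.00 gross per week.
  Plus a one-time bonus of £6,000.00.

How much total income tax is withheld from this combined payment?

Income Tax: taxable = £2,040.00
  £73.71 + 10.47% × (£2,040.00 − £900.00) = £73.71 + 10.47% × £1,140.00 = £193.07
Supplemental (21% flat on bonus): 21% × £6,000.00 = £1,260.00
Total income tax: £193.07 + £1,260.00 = £1,453.07

£1,453.07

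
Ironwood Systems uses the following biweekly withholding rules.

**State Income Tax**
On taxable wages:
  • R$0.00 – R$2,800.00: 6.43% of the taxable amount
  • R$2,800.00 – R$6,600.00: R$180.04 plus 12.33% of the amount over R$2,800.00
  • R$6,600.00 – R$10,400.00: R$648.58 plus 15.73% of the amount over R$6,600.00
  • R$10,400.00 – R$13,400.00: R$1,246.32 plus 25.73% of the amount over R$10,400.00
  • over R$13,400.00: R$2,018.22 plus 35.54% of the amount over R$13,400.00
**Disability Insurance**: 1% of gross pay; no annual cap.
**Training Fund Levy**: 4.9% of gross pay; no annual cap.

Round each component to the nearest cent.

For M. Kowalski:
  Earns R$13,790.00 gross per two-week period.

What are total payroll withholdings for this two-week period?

State Income Tax: taxable = R$13,790.00
  R$2,018.22 + 35.54% × (R$13,790.00 − R$13,400.00) = R$2,018.22 + 35.54% × R$390.00 = R$2,156.83
Disability Insurance: 1% × R$13,790.00 = R$137.90
Training Fund Levy: 4.9% × R$13,790.00 = R$675.71
Total: R$2,156.83 + R$137.90 + R$675.71 = R$2,970.44

R$2,970.44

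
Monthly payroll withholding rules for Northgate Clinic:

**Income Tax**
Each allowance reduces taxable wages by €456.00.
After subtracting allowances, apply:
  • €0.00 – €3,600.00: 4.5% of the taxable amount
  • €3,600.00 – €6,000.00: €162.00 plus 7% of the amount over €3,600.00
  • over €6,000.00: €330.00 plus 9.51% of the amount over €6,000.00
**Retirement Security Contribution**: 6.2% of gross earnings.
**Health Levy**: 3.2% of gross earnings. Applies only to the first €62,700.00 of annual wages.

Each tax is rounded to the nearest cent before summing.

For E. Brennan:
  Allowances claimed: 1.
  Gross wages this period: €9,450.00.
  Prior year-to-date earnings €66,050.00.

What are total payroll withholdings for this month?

Income Tax: taxable = €9,450.00 − 1×€456.00 = €8,994.00
  €330.00 + 9.51% × (€8,994.00 − €6,000.00) = €330.00 + 9.51% × €2,994.00 = €614.73
Retirement Security Contribution: 6.2% × €9,450.00 = €585.90
Health Levy: YTD €66,050.00 ≥ cap €62,700.00 → €0.00
Total: €614.73 + €585.90 + €0.00 = €1,200.63

€1,200.63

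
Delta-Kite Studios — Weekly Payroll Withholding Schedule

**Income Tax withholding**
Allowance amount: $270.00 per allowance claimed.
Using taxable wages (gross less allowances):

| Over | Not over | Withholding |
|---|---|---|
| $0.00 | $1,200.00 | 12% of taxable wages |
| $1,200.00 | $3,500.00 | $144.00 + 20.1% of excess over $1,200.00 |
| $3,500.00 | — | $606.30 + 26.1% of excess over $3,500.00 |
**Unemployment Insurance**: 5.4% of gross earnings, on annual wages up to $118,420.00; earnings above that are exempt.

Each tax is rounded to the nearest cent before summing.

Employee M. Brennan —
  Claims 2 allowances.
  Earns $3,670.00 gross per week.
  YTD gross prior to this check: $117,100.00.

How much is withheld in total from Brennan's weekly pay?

$603.21

Income Tax: taxable = $3,670.00 − 2×$270.00 = $3,130.00
  $144.00 + 20.1% × ($3,130.00 − $1,200.00) = $144.00 + 20.1% × $1,930.00 = $531.93
Unemployment Insurance: cap $118,420.00 − YTD $117,100.00 = $1,320.00 subject; 5.4% × $1,320.00 = $71.28
Total: $531.93 + $71.28 = $603.21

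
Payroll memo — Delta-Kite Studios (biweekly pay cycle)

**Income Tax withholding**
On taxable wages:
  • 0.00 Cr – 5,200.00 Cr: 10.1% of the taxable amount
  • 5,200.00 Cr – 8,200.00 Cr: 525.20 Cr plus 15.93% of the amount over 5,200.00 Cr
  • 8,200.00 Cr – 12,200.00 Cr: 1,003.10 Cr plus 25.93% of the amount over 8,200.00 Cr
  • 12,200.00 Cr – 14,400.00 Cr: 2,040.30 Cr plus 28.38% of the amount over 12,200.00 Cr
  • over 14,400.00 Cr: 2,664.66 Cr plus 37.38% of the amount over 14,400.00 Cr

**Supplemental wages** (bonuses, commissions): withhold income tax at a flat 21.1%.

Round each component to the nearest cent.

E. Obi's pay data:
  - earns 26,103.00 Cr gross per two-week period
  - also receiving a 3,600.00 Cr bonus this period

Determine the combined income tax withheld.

Income Tax: taxable = 26,103.00 Cr
  2,664.66 Cr + 37.38% × (26,103.00 Cr − 14,400.00 Cr) = 2,664.66 Cr + 37.38% × 11,703.00 Cr = 7,039.24 Cr
Supplemental (21.1% flat on bonus): 21.1% × 3,600.00 Cr = 759.60 Cr
Total income tax: 7,039.24 Cr + 759.60 Cr = 7,798.84 Cr

7,798.84 Cr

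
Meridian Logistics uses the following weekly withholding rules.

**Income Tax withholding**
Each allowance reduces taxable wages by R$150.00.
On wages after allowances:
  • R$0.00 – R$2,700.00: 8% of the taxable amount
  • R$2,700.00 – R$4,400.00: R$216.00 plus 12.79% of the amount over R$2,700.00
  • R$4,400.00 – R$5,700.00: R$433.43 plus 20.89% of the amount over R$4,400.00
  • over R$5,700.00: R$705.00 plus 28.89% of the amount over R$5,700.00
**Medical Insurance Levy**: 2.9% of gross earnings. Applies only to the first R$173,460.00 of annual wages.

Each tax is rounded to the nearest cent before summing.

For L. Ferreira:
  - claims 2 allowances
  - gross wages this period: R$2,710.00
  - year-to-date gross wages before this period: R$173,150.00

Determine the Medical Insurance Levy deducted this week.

Medical Insurance Levy: cap R$173,460.00 − YTD R$173,150.00 = R$310.00 subject; 2.9% × R$310.00 = R$8.99

R$8.99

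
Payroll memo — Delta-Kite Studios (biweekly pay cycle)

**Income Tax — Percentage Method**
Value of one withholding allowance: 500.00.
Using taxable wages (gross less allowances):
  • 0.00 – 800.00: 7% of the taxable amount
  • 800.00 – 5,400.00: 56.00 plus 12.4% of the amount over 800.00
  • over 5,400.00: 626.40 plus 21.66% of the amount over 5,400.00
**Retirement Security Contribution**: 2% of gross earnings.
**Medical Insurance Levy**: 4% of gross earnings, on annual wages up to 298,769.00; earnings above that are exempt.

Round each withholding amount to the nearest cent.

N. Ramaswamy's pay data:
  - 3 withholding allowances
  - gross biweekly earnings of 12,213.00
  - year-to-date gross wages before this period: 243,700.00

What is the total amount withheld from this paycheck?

2,509.98

Income Tax: taxable = 12,213.00 − 3×500.00 = 10,713.00
  626.40 + 21.66% × (10,713.00 − 5,400.00) = 626.40 + 21.66% × 5,313.00 = 1,777.20
Retirement Security Contribution: 2% × 12,213.00 = 244.26
Medical Insurance Levy: 4% × 12,213.00 = 488.52
Total: 1,777.20 + 244.26 + 488.52 = 2,509.98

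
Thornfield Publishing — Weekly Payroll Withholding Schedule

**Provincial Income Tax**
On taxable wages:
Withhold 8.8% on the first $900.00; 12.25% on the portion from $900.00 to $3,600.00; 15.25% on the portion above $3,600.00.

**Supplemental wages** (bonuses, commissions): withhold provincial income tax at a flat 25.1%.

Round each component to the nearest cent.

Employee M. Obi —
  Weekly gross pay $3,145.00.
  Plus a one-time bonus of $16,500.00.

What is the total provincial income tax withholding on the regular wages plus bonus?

Provincial Income Tax: taxable = $3,145.00
  $79.20 + 12.25% × ($3,145.00 − $900.00) = $79.20 + 12.25% × $2,245.00 = $354.21
Supplemental (25.1% flat on bonus): 25.1% × $16,500.00 = $4,141.50
Total provincial income tax: $354.21 + $4,141.50 = $4,495.71

$4,495.71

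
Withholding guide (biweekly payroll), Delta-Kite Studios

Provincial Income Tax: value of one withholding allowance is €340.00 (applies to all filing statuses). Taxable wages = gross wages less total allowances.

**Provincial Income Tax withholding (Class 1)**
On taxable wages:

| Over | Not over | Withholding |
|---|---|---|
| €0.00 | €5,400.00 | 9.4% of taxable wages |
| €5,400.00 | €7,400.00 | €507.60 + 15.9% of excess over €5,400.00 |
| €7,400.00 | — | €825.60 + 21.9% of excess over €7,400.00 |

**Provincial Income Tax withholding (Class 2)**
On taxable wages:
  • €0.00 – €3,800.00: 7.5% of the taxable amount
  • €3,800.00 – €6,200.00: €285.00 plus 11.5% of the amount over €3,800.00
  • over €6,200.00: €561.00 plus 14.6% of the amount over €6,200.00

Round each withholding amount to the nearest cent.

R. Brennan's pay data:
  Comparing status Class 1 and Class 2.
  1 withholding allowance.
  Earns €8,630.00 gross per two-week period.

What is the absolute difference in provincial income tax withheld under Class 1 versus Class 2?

€154.37

Provincial Income Tax (Class 1): taxable = €8,630.00 − 1×€340.00 = €8,290.00
  €825.60 + 21.9% × (€8,290.00 − €7,400.00) = €825.60 + 21.9% × €890.00 = €1,020.51
Provincial Income Tax (Class 2): taxable = €8,630.00 − 1×€340.00 = €8,290.00
  €561.00 + 14.6% × (€8,290.00 − €6,200.00) = €561.00 + 14.6% × €2,090.00 = €866.14
Difference: |€1,020.51 − €866.14| = €154.37 (higher under Class 1)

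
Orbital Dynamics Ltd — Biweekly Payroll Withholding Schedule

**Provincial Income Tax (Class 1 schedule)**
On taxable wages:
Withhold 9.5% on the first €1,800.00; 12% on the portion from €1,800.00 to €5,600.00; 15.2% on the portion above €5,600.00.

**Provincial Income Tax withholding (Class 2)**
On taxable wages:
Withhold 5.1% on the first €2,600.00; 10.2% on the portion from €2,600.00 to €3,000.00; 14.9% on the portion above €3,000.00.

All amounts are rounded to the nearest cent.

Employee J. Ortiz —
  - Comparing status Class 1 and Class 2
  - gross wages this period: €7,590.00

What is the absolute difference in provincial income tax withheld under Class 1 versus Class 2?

Provincial Income Tax (Class 1): taxable = €7,590.00
  €627.00 + 15.2% × (€7,590.00 − €5,600.00) = €627.00 + 15.2% × €1,990.00 = €929.48
Provincial Income Tax (Class 2): taxable = €7,590.00
  €173.40 + 14.9% × (€7,590.00 − €3,000.00) = €173.40 + 14.9% × €4,590.00 = €857.31
Difference: |€929.48 − €857.31| = €72.17 (higher under Class 1)

€72.17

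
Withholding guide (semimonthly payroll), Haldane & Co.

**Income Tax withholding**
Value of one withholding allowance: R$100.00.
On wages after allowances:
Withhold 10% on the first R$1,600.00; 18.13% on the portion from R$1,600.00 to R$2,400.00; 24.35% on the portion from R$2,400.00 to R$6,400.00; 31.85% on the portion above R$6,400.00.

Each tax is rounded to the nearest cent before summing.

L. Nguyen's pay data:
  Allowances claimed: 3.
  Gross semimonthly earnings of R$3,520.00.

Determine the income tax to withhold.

Income Tax: taxable = R$3,520.00 − 3×R$100.00 = R$3,220.00
  R$305.04 + 24.35% × (R$3,220.00 − R$2,400.00) = R$305.04 + 24.35% × R$820.00 = R$504.71

R$504.71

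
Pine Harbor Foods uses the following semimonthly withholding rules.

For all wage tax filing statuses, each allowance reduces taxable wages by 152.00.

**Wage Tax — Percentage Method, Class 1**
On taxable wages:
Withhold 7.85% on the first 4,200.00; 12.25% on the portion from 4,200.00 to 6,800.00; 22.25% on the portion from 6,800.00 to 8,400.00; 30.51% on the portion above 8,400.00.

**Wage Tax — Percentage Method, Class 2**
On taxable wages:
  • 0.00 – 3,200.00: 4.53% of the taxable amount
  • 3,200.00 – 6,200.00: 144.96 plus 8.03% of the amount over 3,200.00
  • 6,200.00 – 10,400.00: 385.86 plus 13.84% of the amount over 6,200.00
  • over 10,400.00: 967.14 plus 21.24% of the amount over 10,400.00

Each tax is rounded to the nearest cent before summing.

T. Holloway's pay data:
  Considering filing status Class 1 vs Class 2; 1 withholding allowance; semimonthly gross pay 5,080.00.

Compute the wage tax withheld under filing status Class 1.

Wage Tax (Class 1): taxable = 5,080.00 − 1×152.00 = 4,928.00
  329.70 + 12.25% × (4,928.00 − 4,200.00) = 329.70 + 12.25% × 728.00 = 418.88

418.88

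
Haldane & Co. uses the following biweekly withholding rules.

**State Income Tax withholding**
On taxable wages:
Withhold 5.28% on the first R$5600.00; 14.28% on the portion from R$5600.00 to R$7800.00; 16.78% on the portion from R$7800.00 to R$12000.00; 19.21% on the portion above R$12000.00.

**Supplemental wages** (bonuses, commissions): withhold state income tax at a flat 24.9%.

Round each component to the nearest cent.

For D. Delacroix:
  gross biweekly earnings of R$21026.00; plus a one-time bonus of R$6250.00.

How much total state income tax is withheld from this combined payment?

R$4604.74

State Income Tax: taxable = R$21026.00
  R$1314.60 + 19.21% × (R$21026.00 − R$12000.00) = R$1314.60 + 19.21% × R$9026.00 = R$3048.49
Supplemental (24.9% flat on bonus): 24.9% × R$6250.00 = R$1556.25
Total state income tax: R$3048.49 + R$1556.25 = R$4604.74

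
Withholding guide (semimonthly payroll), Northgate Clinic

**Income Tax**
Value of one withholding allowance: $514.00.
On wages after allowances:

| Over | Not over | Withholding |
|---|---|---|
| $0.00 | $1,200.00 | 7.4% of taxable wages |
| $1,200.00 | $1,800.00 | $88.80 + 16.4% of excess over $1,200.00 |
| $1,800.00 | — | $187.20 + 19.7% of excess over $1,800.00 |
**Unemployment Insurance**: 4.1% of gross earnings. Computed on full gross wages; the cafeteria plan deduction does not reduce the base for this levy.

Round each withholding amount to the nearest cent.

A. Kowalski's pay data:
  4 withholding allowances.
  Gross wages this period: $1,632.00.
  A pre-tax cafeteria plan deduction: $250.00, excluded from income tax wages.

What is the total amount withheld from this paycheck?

$66.91

Income Tax: taxable = $1,632.00 − $250.00 − 4×$514.00 = $-674.00
  Taxable ≤ 0 → $0.00
Unemployment Insurance: 4.1% × $1,632.00 = $66.91
Total: $0.00 + $66.91 = $66.91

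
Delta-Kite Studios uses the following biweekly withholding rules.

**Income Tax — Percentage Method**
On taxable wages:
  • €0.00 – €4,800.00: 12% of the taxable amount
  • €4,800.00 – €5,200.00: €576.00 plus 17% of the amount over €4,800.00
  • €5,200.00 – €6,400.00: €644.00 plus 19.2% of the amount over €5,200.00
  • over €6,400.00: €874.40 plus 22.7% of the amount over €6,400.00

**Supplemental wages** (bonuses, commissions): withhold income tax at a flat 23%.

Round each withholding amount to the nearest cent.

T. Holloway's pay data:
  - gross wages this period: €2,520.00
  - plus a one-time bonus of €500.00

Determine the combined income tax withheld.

€417.40

Income Tax: taxable = €2,520.00
  12% × €2,520.00 = €302.40
Supplemental (23% flat on bonus): 23% × €500.00 = €115.00
Total income tax: €302.40 + €115.00 = €417.40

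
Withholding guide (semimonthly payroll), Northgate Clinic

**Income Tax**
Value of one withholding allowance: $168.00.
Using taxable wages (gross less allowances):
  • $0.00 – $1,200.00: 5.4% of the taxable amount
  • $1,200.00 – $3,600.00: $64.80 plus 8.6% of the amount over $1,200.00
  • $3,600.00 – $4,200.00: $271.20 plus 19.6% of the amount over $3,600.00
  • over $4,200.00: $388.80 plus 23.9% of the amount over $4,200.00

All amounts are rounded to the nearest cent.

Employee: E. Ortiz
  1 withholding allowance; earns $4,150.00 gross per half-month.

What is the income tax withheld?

$346.07

Income Tax: taxable = $4,150.00 − 1×$168.00 = $3,982.00
  $271.20 + 19.6% × ($3,982.00 − $3,600.00) = $271.20 + 19.6% × $382.00 = $346.07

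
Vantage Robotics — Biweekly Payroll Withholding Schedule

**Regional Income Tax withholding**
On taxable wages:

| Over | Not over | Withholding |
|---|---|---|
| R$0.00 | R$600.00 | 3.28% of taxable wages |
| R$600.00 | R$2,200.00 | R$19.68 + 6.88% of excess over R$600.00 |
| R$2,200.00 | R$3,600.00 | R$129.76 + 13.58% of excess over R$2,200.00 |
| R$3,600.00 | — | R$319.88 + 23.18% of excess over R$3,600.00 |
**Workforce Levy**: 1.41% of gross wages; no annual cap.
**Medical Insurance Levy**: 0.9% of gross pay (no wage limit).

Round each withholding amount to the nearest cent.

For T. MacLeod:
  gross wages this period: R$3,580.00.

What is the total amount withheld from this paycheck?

R$399.86

Regional Income Tax: taxable = R$3,580.00
  R$129.76 + 13.58% × (R$3,580.00 − R$2,200.00) = R$129.76 + 13.58% × R$1,380.00 = R$317.16
Workforce Levy: 1.41% × R$3,580.00 = R$50.48
Medical Insurance Levy: 0.9% × R$3,580.00 = R$32.22
Total: R$317.16 + R$50.48 + R$32.22 = R$399.86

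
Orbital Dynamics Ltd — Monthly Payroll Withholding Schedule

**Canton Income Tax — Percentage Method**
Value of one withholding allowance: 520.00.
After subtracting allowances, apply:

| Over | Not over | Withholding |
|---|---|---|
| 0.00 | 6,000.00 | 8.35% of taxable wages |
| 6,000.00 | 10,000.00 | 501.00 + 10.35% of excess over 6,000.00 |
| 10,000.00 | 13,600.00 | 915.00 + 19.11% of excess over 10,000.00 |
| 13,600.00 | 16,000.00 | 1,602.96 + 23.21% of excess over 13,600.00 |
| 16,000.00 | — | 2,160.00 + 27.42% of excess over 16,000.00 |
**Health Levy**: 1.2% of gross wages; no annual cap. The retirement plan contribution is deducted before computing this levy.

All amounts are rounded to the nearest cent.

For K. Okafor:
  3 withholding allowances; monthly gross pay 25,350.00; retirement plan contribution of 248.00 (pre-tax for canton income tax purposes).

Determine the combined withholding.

Canton Income Tax: taxable = 25,350.00 − 248.00 − 3×520.00 = 23,542.00
  2,160.00 + 27.42% × (23,542.00 − 16,000.00) = 2,160.00 + 27.42% × 7,542.00 = 4,228.02
Health Levy: 1.2% × 25,102.00 = 301.22
Total: 4,228.02 + 301.22 = 4,529.24

4,529.24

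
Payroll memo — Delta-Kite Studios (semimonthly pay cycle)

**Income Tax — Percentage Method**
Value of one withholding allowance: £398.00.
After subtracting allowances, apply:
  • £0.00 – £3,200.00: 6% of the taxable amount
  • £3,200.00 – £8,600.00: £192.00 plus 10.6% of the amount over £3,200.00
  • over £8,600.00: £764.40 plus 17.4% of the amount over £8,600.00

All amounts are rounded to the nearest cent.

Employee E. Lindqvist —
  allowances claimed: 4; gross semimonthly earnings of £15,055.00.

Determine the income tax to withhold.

Income Tax: taxable = £15,055.00 − 4×£398.00 = £13,463.00
  £764.40 + 17.4% × (£13,463.00 − £8,600.00) = £764.40 + 17.4% × £4,863.00 = £1,610.56

£1,610.56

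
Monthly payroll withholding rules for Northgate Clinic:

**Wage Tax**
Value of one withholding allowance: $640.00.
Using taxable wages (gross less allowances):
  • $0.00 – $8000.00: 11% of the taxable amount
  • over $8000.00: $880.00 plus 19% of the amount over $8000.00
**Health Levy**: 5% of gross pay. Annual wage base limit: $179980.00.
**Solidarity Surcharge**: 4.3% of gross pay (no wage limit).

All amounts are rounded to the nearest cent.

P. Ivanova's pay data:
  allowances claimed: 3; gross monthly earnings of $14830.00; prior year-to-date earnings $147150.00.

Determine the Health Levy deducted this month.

Health Levy: 5% × $14830.00 = $741.50

$741.50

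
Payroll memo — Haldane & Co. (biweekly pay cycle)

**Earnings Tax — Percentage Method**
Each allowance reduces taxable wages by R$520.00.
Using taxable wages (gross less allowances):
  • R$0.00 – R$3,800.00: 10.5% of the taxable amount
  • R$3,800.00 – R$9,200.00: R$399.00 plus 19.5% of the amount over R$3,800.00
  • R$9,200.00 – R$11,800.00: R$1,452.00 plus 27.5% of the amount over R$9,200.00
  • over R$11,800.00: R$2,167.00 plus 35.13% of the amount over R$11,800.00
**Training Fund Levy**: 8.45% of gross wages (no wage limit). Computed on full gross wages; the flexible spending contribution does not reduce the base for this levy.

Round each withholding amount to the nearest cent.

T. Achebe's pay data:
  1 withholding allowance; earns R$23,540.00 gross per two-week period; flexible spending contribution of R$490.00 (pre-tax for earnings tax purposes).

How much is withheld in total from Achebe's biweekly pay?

R$7,925.58

Earnings Tax: taxable = R$23,540.00 − R$490.00 − 1×R$520.00 = R$22,530.00
  R$2,167.00 + 35.13% × (R$22,530.00 − R$11,800.00) = R$2,167.00 + 35.13% × R$10,730.00 = R$5,936.45
Training Fund Levy: 8.45% × R$23,540.00 = R$1,989.13
Total: R$5,936.45 + R$1,989.13 = R$7,925.58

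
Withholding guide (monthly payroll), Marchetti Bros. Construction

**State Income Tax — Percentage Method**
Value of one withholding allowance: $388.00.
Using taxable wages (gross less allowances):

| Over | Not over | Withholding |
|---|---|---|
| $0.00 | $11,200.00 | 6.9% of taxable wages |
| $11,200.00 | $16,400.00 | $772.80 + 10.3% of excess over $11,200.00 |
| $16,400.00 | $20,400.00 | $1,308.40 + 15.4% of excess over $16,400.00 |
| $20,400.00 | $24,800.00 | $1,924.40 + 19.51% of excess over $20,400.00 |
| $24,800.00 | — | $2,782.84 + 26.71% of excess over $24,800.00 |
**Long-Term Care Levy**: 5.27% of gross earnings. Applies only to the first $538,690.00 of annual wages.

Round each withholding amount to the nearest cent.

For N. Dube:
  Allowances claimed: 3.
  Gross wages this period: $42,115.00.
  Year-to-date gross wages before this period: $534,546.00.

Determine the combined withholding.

$7,315.16

State Income Tax: taxable = $42,115.00 − 3×$388.00 = $40,951.00
  $2,782.84 + 26.71% × ($40,951.00 − $24,800.00) = $2,782.84 + 26.71% × $16,151.00 = $7,096.77
Long-Term Care Levy: cap $538,690.00 − YTD $534,546.00 = $4,144.00 subject; 5.27% × $4,144.00 = $218.39
Total: $7,096.77 + $218.39 = $7,315.16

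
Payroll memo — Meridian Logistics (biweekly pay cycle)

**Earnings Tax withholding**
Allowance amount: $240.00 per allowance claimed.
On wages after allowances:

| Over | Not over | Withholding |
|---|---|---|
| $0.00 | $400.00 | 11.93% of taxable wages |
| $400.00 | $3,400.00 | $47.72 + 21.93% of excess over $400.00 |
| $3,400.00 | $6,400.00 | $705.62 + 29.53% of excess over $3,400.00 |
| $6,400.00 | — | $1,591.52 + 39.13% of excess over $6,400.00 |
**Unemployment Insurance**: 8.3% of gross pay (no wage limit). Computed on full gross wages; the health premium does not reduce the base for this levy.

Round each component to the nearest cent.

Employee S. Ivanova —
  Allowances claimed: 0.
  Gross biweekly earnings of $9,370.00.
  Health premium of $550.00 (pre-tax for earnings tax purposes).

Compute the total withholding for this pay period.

Earnings Tax: taxable = $9,370.00 − $550.00 = $8,820.00
  $1,591.52 + 39.13% × ($8,820.00 − $6,400.00) = $1,591.52 + 39.13% × $2,420.00 = $2,538.47
Unemployment Insurance: 8.3% × $9,370.00 = $777.71
Total: $2,538.47 + $777.71 = $3,316.18

$3,316.18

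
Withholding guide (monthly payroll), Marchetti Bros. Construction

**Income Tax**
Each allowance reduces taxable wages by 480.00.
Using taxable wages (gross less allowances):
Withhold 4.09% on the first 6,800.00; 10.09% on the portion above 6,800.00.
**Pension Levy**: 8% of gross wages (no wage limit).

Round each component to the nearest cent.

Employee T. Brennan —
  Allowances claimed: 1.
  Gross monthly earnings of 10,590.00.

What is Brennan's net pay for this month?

9,130.70

Income Tax: taxable = 10,590.00 − 1×480.00 = 10,110.00
  278.12 + 10.09% × (10,110.00 − 6,800.00) = 278.12 + 10.09% × 3,310.00 = 612.10
Pension Levy: 8% × 10,590.00 = 847.20
Total withheld: 612.10 + 847.20 = 1,459.30
Net pay: 10,590.00 − 1,459.30 = 9,130.70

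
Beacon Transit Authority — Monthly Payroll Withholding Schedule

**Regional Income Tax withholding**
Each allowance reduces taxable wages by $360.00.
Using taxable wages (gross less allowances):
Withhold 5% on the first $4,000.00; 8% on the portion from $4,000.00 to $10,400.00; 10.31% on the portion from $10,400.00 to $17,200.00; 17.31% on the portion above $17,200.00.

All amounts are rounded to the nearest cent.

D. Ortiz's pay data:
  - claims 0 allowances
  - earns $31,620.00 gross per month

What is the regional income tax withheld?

$3,909.18

Regional Income Tax: taxable = $31,620.00
  $1,413.08 + 17.31% × ($31,620.00 − $17,200.00) = $1,413.08 + 17.31% × $14,420.00 = $3,909.18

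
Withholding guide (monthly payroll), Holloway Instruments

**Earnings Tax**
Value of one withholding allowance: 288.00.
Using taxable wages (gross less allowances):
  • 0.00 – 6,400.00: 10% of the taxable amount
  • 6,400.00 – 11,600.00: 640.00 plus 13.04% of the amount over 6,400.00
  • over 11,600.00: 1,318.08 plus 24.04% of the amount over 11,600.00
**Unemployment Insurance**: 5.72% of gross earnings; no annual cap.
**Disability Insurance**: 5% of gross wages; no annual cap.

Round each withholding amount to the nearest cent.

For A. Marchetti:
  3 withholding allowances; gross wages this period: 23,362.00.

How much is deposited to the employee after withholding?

16,919.63

Earnings Tax: taxable = 23,362.00 − 3×288.00 = 22,498.00
  1,318.08 + 24.04% × (22,498.00 − 11,600.00) = 1,318.08 + 24.04% × 10,898.00 = 3,937.96
Unemployment Insurance: 5.72% × 23,362.00 = 1,336.31
Disability Insurance: 5% × 23,362.00 = 1,168.10
Total withheld: 3,937.96 + 1,336.31 + 1,168.10 = 6,442.37
Net pay: 23,362.00 − 6,442.37 = 16,919.63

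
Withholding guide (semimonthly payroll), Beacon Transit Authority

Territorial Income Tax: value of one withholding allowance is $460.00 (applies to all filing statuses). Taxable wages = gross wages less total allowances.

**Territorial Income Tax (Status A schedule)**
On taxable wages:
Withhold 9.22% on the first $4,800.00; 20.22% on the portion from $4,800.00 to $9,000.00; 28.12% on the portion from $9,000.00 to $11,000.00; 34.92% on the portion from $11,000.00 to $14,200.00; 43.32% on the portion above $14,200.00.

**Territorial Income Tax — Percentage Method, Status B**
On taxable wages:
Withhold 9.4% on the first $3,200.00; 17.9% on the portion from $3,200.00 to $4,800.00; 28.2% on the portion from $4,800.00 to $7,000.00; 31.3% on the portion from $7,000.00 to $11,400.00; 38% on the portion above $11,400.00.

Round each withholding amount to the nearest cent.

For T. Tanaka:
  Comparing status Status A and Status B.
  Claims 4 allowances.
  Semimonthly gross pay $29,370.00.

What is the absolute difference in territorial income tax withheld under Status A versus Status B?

$32.00

Territorial Income Tax (Status A): taxable = $29,370.00 − 4×$460.00 = $27,530.00
  $2,971.64 + 43.32% × ($27,530.00 − $14,200.00) = $2,971.64 + 43.32% × $13,330.00 = $8,746.20
Territorial Income Tax (Status B): taxable = $29,370.00 − 4×$460.00 = $27,530.00
  $2,584.80 + 38% × ($27,530.00 − $11,400.00) = $2,584.80 + 38% × $16,130.00 = $8,714.20
Difference: |$8,746.20 − $8,714.20| = $32.00 (higher under Status A)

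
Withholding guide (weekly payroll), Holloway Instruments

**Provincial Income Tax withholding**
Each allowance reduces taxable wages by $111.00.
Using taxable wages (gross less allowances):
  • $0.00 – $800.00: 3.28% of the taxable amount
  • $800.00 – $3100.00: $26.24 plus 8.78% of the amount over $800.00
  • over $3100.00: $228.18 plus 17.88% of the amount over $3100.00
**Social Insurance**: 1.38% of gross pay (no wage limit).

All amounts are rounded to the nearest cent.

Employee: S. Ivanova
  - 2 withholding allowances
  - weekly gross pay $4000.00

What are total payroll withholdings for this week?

Provincial Income Tax: taxable = $4000.00 − 2×$111.00 = $3778.00
  $228.18 + 17.88% × ($3778.00 − $3100.00) = $228.18 + 17.88% × $678.00 = $349.41
Social Insurance: 1.38% × $4000.00 = $55.20
Total: $349.41 + $55.20 = $404.61

$404.61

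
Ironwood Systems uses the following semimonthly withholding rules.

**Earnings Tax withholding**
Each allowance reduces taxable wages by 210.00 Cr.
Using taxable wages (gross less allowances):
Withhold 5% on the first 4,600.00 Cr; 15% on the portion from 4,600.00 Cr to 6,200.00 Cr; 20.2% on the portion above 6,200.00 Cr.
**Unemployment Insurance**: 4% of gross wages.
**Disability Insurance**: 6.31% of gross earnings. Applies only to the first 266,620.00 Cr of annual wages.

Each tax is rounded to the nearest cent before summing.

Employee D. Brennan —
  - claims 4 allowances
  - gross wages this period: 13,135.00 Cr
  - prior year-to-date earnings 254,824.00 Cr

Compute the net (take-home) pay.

10,164.08 Cr

Earnings Tax: taxable = 13,135.00 Cr − 4×210.00 Cr = 12,295.00 Cr
  470.00 Cr + 20.2% × (12,295.00 Cr − 6,200.00 Cr) = 470.00 Cr + 20.2% × 6,095.00 Cr = 1,701.19 Cr
Unemployment Insurance: 4% × 13,135.00 Cr = 525.40 Cr
Disability Insurance: cap 266,620.00 Cr − YTD 254,824.00 Cr = 11,796.00 Cr subject; 6.31% × 11,796.00 Cr = 744.33 Cr
Total withheld: 1,701.19 Cr + 525.40 Cr + 744.33 Cr = 2,970.92 Cr
Net pay: 13,135.00 Cr − 2,970.92 Cr = 10,164.08 Cr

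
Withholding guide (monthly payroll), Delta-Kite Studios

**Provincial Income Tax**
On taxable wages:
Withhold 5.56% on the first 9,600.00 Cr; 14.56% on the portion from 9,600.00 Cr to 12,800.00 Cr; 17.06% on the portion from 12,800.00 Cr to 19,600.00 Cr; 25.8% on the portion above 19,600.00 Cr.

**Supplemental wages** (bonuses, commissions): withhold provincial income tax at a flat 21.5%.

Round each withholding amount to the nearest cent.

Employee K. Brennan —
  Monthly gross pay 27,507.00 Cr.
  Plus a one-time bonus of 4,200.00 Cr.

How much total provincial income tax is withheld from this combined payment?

5,102.77 Cr

Provincial Income Tax: taxable = 27,507.00 Cr
  2,159.76 Cr + 25.8% × (27,507.00 Cr − 19,600.00 Cr) = 2,159.76 Cr + 25.8% × 7,907.00 Cr = 4,199.77 Cr
Supplemental (21.5% flat on bonus): 21.5% × 4,200.00 Cr = 903.00 Cr
Total provincial income tax: 4,199.77 Cr + 903.00 Cr = 5,102.77 Cr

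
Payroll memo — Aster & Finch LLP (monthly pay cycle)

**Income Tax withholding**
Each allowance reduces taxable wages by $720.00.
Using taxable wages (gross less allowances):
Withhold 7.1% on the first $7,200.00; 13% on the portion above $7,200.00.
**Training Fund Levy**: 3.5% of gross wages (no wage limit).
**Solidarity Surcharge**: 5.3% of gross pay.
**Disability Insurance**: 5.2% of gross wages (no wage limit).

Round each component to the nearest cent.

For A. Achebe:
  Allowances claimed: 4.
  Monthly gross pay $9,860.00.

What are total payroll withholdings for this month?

Income Tax: taxable = $9,860.00 − 4×$720.00 = $6,980.00
  7.1% × $6,980.00 = $495.58
Training Fund Levy: 3.5% × $9,860.00 = $345.10
Solidarity Surcharge: 5.3% × $9,860.00 = $522.58
Disability Insurance: 5.2% × $9,860.00 = $512.72
Total: $495.58 + $345.10 + $522.58 + $512.72 = $1,875.98

$1,875.98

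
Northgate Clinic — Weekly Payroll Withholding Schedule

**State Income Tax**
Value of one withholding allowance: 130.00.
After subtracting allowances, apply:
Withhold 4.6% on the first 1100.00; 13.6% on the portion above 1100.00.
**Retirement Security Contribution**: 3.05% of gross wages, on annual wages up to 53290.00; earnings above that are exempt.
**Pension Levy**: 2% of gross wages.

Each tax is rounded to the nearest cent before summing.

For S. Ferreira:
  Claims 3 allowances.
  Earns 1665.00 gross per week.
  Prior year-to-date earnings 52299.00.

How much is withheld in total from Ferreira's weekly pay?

137.93

State Income Tax: taxable = 1665.00 − 3×130.00 = 1275.00
  50.60 + 13.6% × (1275.00 − 1100.00) = 50.60 + 13.6% × 175.00 = 74.40
Retirement Security Contribution: cap 53290.00 − YTD 52299.00 = 991.00 subject; 3.05% × 991.00 = 30.23
Pension Levy: 2% × 1665.00 = 33.30
Total: 74.40 + 30.23 + 33.30 = 137.93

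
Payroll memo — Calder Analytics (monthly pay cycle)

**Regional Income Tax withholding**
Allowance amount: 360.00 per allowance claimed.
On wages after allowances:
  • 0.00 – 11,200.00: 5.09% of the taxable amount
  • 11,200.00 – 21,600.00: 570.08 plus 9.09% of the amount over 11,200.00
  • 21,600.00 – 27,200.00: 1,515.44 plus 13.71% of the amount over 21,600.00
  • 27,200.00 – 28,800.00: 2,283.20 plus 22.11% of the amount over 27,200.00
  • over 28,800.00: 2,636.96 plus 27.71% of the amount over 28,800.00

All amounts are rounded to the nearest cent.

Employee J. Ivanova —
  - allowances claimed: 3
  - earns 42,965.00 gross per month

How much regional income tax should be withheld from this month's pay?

Regional Income Tax: taxable = 42,965.00 − 3×360.00 = 41,885.00
  2,636.96 + 27.71% × (41,885.00 − 28,800.00) = 2,636.96 + 27.71% × 13,085.00 = 6,262.81

6,262.81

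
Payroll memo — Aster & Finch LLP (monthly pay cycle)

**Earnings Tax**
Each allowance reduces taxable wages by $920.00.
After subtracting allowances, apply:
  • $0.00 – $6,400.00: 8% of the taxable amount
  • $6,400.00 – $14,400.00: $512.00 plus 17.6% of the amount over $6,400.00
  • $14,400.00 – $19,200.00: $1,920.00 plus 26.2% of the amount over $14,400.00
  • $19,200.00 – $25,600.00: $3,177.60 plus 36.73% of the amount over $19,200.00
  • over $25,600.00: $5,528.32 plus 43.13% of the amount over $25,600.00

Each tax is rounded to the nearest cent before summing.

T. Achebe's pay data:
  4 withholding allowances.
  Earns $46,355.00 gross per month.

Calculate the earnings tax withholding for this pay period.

Earnings Tax: taxable = $46,355.00 − 4×$920.00 = $42,675.00
  $5,528.32 + 43.13% × ($42,675.00 − $25,600.00) = $5,528.32 + 43.13% × $17,075.00 = $12,892.77

$12,892.77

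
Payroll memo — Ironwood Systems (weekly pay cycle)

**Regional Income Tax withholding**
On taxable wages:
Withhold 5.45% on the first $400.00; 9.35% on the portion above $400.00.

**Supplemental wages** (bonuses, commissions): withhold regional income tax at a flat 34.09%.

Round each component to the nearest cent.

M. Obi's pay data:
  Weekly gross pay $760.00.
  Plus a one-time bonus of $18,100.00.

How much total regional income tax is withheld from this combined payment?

$6,225.75

Regional Income Tax: taxable = $760.00
  $21.80 + 9.35% × ($760.00 − $400.00) = $21.80 + 9.35% × $360.00 = $55.46
Supplemental (34.09% flat on bonus): 34.09% × $18,100.00 = $6,170.29
Total regional income tax: $55.46 + $6,170.29 = $6,225.75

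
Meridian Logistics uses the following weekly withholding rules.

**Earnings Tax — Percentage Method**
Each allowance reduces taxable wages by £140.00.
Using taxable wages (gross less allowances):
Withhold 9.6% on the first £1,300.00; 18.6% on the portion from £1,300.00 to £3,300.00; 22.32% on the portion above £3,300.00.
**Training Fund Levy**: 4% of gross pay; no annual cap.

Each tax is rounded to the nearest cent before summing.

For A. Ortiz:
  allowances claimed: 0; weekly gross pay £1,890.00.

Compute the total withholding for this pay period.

Earnings Tax: taxable = £1,890.00
  £124.80 + 18.6% × (£1,890.00 − £1,300.00) = £124.80 + 18.6% × £590.00 = £234.54
Training Fund Levy: 4% × £1,890.00 = £75.60
Total: £234.54 + £75.60 = £310.14

£310.14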